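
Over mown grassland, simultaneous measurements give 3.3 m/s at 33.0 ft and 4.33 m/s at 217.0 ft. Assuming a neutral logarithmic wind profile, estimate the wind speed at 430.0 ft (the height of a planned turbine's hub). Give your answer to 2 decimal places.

Log law: V ∝ ln(z/z₀). From the pair, with r = V₁/V₂ = 0.76212,
ln z₀ = (ln z₁ − r·ln z₂)/(1 − r) = (3.4965 − 0.76212×5.3799)/0.23788 = -2.5377 → z₀ = 0.07905 ft
V₃ = V₁ · ln(z₃/z₀)/ln(z₁/z₀) = 3.3 × 8.6014/6.0342 = 4.7040 m/s

4.70 m/s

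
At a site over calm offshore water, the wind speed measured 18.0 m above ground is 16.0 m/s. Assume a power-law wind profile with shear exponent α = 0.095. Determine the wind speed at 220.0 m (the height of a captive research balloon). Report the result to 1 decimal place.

20.3 m/s

Power-law profile: V₂ = V₁ · (z₂/z₁)^α
V₂ = 16.0 × (220.0/18.0)^0.095 = 16.0 × (12.2222)^0.095
    = 16.0 × 1.2685 = 20.2955 m/s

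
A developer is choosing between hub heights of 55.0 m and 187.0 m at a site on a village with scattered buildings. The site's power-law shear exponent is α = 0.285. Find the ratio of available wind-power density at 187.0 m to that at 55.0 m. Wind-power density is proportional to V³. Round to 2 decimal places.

Speed ratio: V_B/V_A = (z_B/z_A)^α = (187.0/55.0)^0.285 = (3.4000)^0.285 = 1.41733
Power-density ratio: P_B/P_A = (V_B/V_A)³ = (1.41733)³ = 2.84718

2.85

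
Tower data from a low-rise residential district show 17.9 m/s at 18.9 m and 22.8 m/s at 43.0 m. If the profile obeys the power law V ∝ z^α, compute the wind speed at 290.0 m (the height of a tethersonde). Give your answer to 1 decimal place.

First find α: α = ln(V₂/V₁)/ln(z₂/z₁) = ln(22.8/17.9)/ln(43.0/18.9) = 0.24196/0.82204 = 0.2943
Extrapolate from 43.0 m to 290.0 m: V₃ = 22.8 × (290.0/43.0)^0.2943 = 22.8 × 1.7538 = 39.9874 m/s

40.0 m/s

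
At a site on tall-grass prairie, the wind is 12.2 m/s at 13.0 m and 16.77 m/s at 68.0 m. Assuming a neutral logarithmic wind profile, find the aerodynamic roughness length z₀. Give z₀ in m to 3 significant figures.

z₀ ≈ 0.157 m

Log law: V(z) ∝ ln(z/z₀). With r = V₁/V₂ = 12.2/16.77 = 0.72749,
r · ln(z₂/z₀) = ln(z₁/z₀) ⇒ ln z₀ = (ln z₁ − r·ln z₂)/(1 − r)
ln z₀ = (2.56495 − 0.72749×4.21951) / 0.27251 = -1.8520
z₀ = exp(-1.8520) = 0.1569 m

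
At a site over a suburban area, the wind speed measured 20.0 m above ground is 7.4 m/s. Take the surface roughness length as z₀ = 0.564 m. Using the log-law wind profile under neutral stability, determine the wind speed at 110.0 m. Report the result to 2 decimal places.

Log law: V(z) ∝ ln(z/z₀), so V₂/V₁ = ln(z₂/z₀) / ln(z₁/z₀).
ln(110.0/0.564) = 5.2732, ln(20.0/0.564) = 3.5684
V₂ = 7.4 × 5.2732/3.5684 = 7.4 × 1.4777 = 10.9352 m/s

10.94 m/s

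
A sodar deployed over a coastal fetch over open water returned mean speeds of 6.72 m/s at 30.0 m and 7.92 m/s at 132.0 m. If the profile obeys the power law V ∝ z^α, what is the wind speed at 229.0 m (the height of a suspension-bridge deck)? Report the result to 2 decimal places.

8.42 m/s

First find α: α = ln(V₂/V₁)/ln(z₂/z₁) = ln(7.92/6.72)/ln(132.0/30.0) = 0.16430/1.48160 = 0.1109
Extrapolate from 132.0 m to 229.0 m: V₃ = 7.92 × (229.0/132.0)^0.1109 = 7.92 × 1.0630 = 8.4190 m/s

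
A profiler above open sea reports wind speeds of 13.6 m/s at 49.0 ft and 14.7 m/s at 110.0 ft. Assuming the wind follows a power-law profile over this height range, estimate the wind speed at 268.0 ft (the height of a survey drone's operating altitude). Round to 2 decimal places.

First find α: α = ln(V₂/V₁)/ln(z₂/z₁) = ln(14.7/13.6)/ln(110.0/49.0) = 0.07778/0.80866 = 0.0962
Extrapolate from 110.0 ft to 268.0 ft: V₃ = 14.7 × (268.0/110.0)^0.0962 = 14.7 × 1.0894 = 16.0145 m/s

16.01 m/s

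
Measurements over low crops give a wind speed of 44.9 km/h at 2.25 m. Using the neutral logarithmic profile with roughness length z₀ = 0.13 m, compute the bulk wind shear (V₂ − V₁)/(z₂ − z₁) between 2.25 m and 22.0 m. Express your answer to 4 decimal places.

1.8181 km/h/m

Log law: V₂ = V₁ · ln(z₂/z₀)/ln(z₁/z₀) = 44.9 × 5.1313/2.8512 = 80.8073 km/h
ΔV/Δz = (80.8073 − 44.9)/(22.0 − 2.25) = 35.9073/19.7500 = 1.81809 km/h/m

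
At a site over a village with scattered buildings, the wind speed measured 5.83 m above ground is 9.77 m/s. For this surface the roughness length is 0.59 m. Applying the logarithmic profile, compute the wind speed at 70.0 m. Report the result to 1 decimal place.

Log law: V(z) ∝ ln(z/z₀), so V₂/V₁ = ln(z₂/z₀) / ln(z₁/z₀).
ln(70.0/0.59) = 4.7761, ln(5.83/0.59) = 2.2906
V₂ = 9.77 × 4.7761/2.2906 = 9.77 × 2.0851 = 20.3710 m/s

20.4 m/s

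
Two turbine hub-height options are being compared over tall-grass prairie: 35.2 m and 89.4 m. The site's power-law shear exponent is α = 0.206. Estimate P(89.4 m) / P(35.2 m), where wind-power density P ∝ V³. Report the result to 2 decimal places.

1.78

Speed ratio: V_B/V_A = (z_B/z_A)^α = (89.4/35.2)^0.206 = (2.5398)^0.206 = 1.21168
Power-density ratio: P_B/P_A = (V_B/V_A)³ = (1.21168)³ = 1.77895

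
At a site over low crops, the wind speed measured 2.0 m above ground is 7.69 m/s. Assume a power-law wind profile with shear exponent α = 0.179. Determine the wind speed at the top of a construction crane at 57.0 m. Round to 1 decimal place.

14.0 m/s

Power-law profile: V₂ = V₁ · (z₂/z₁)^α
V₂ = 7.69 × (57.0/2.0)^0.179 = 7.69 × (28.5000)^0.179
    = 7.69 × 1.8214 = 14.0069 m/s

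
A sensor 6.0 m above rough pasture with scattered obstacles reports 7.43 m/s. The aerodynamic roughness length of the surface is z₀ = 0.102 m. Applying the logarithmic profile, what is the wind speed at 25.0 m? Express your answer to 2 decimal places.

10.03 m/s

Log law: V(z) ∝ ln(z/z₀), so V₂/V₁ = ln(z₂/z₀) / ln(z₁/z₀).
ln(25.0/0.102) = 5.5017, ln(6.0/0.102) = 4.0745
V₂ = 7.43 × 5.5017/4.0745 = 7.43 × 1.3503 = 10.0324 m/s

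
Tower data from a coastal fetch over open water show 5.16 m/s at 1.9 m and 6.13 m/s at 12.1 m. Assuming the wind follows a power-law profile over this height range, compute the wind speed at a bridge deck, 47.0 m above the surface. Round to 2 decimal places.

First find α: α = ln(V₂/V₁)/ln(z₂/z₁) = ln(6.13/5.16)/ln(12.1/1.9) = 0.17226/1.85135 = 0.0930
Extrapolate from 12.1 m to 47.0 m: V₃ = 6.13 × (47.0/12.1)^0.0930 = 6.13 × 1.1346 = 6.9549 m/s

6.95 m/s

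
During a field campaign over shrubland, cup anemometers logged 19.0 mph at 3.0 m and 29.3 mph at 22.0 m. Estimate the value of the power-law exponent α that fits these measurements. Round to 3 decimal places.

Power law: V₂/V₁ = (z₂/z₁)^α ⇒ α = ln(V₂/V₁) / ln(z₂/z₁)
α = ln(29.3/19.0) / ln(22.0/3.0) = ln(1.5421) / ln(7.3333)
  = 0.43315 / 1.99243 = 0.21740

α ≈ 0.217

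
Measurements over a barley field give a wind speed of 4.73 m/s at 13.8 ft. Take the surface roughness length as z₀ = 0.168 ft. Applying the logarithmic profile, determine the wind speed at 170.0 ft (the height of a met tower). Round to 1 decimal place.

7.4 m/s

Log law: V(z) ∝ ln(z/z₀), so V₂/V₁ = ln(z₂/z₀) / ln(z₁/z₀).
ln(170.0/0.168) = 6.9196, ln(13.8/0.168) = 4.4085
V₂ = 4.73 × 6.9196/4.4085 = 4.73 × 1.5696 = 7.4243 m/s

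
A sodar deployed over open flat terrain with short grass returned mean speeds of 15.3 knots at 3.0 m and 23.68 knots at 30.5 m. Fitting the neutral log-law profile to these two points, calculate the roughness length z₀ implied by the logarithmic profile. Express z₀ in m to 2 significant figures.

Log law: V(z) ∝ ln(z/z₀). With r = V₁/V₂ = 15.3/23.68 = 0.64611,
r · ln(z₂/z₀) = ln(z₁/z₀) ⇒ ln z₀ = (ln z₁ − r·ln z₂)/(1 − r)
ln z₀ = (1.09861 − 0.64611×3.41773) / 0.35389 = -3.1356
z₀ = exp(-3.1356) = 0.04347 m

z₀ ≈ 0.043 m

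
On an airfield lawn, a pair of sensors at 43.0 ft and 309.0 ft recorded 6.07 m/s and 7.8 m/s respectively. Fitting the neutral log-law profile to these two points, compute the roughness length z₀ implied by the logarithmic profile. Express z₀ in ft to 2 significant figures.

Log law: V(z) ∝ ln(z/z₀). With r = V₁/V₂ = 6.07/7.8 = 0.77821,
r · ln(z₂/z₀) = ln(z₁/z₀) ⇒ ln z₀ = (ln z₁ − r·ln z₂)/(1 − r)
ln z₀ = (3.76120 − 0.77821×5.73334) / 0.22179 = -3.1584
z₀ = exp(-3.1584) = 0.04249 ft

z₀ ≈ 0.042 ft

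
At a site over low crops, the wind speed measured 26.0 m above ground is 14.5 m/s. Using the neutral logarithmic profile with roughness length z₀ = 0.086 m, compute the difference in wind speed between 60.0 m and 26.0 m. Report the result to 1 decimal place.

2.1 m/s

Log law: V₂ = V₁ · ln(z₂/z₀)/ln(z₁/z₀) = 14.5 × 6.5478/5.7115 = 16.6230 m/s
ΔV = 16.6230 − 14.5 = 2.1230 m/s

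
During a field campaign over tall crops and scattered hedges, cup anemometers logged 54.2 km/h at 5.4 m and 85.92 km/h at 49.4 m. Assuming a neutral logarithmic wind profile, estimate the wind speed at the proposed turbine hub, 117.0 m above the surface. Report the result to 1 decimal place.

98.3 km/h

Log law: V ∝ ln(z/z₀). From the pair, with r = V₁/V₂ = 0.63082,
ln z₀ = (ln z₁ − r·ln z₂)/(1 − r) = (1.6864 − 0.63082×3.9000)/0.36918 = -2.0959 → z₀ = 0.1230 m
V₃ = V₁ · ln(z₃/z₀)/ln(z₁/z₀) = 54.2 × 6.8581/3.7823 = 98.2756 km/h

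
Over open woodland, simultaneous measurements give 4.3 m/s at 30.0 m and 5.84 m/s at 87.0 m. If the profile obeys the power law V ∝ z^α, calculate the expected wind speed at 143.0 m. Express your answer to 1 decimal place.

6.7 m/s

First find α: α = ln(V₂/V₁)/ln(z₂/z₁) = ln(5.84/4.3)/ln(87.0/30.0) = 0.30612/1.06471 = 0.2875
Extrapolate from 87.0 m to 143.0 m: V₃ = 5.84 × (143.0/87.0)^0.2875 = 5.84 × 1.1536 = 6.7369 m/s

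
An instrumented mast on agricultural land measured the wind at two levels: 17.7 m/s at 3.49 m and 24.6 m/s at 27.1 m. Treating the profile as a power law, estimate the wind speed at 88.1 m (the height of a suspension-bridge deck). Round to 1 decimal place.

29.7 m/s

First find α: α = ln(V₂/V₁)/ln(z₂/z₁) = ln(24.6/17.7)/ln(27.1/3.49) = 0.32918/2.04963 = 0.1606
Extrapolate from 27.1 m to 88.1 m: V₃ = 24.6 × (88.1/27.1)^0.1606 = 24.6 × 1.2085 = 29.7280 m/s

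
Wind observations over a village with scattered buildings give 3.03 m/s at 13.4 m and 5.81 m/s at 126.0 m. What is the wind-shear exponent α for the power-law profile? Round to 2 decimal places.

Power law: V₂/V₁ = (z₂/z₁)^α ⇒ α = ln(V₂/V₁) / ln(z₂/z₁)
α = ln(5.81/3.03) / ln(126.0/13.4) = ln(1.9175) / ln(9.4030)
  = 0.65102 / 2.24103 = 0.29050

α ≈ 0.29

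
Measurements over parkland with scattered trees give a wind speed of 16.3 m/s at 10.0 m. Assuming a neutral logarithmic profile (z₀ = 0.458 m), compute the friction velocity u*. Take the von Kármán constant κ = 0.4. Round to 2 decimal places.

u* ≈ 2.11 m/s

Log law: V(z) = (u*/κ) · ln(z/z₀) ⇒ u* = κ · V / ln(z/z₀)
u* = 0.4 × 16.3 / ln(10.0/0.458) = 0.4 × 16.3 / 3.0835
   = 6.5200 / 3.0835 = 2.1145 m/s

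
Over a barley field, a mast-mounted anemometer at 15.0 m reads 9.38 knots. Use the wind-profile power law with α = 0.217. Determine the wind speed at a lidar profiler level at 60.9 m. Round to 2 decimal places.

Power-law profile: V₂ = V₁ · (z₂/z₁)^α
V₂ = 9.38 × (60.9/15.0)^0.217 = 9.38 × (4.0600)^0.217
    = 9.38 × 1.3553 = 12.7131 knots

12.71 knots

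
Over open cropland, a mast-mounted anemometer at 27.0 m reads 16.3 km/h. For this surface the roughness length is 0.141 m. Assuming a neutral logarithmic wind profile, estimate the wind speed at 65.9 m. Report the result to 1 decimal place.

Log law: V(z) ∝ ln(z/z₀), so V₂/V₁ = ln(z₂/z₀) / ln(z₁/z₀).
ln(65.9/0.141) = 6.1471, ln(27.0/0.141) = 5.2548
V₂ = 16.3 × 6.1471/5.2548 = 16.3 × 1.1698 = 19.0678 km/h

19.1 km/h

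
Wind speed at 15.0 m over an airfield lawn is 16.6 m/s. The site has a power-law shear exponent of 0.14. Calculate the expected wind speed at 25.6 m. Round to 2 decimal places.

17.89 m/s

Power-law profile: V₂ = V₁ · (z₂/z₁)^α
V₂ = 16.6 × (25.6/15.0)^0.14 = 16.6 × (1.7067)^0.14
    = 16.6 × 1.0777 = 17.8899 m/s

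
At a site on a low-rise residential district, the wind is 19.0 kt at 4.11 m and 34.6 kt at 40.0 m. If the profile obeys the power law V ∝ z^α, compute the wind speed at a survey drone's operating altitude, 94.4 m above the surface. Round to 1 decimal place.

43.4 kt

First find α: α = ln(V₂/V₁)/ln(z₂/z₁) = ln(34.6/19.0)/ln(40.0/4.11) = 0.59941/2.27546 = 0.2634
Extrapolate from 40.0 m to 94.4 m: V₃ = 34.6 × (94.4/40.0)^0.2634 = 34.6 × 1.2538 = 43.3821 kt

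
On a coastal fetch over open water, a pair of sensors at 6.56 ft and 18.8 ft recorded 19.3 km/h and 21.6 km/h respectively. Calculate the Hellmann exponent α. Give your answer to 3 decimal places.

α ≈ 0.107

Power law: V₂/V₁ = (z₂/z₁)^α ⇒ α = ln(V₂/V₁) / ln(z₂/z₁)
α = ln(21.6/19.3) / ln(18.8/6.56) = ln(1.1192) / ln(2.8659)
  = 0.11259 / 1.05287 = 0.10693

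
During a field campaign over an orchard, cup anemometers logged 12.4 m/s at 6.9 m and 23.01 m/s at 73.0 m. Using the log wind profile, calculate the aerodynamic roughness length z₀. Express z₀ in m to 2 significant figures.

Log law: V(z) ∝ ln(z/z₀). With r = V₁/V₂ = 12.4/23.01 = 0.53890,
r · ln(z₂/z₀) = ln(z₁/z₀) ⇒ ln z₀ = (ln z₁ − r·ln z₂)/(1 − r)
ln z₀ = (1.93152 − 0.53890×4.29046) / 0.46110 = -0.8254
z₀ = exp(-0.8254) = 0.4381 m

z₀ ≈ 0.44 m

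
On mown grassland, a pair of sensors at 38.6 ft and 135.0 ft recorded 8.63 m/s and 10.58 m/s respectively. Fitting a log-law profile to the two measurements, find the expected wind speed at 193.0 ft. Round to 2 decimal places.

Log law: V ∝ ln(z/z₀). From the pair, with r = V₁/V₂ = 0.81569,
ln z₀ = (ln z₁ − r·ln z₂)/(1 − r) = (3.6533 − 0.81569×4.9053)/0.18431 = -1.8877 → z₀ = 0.1514 ft
V₃ = V₁ · ln(z₃/z₀)/ln(z₁/z₀) = 8.63 × 7.1504/5.5410 = 11.1367 m/s

11.14 m/s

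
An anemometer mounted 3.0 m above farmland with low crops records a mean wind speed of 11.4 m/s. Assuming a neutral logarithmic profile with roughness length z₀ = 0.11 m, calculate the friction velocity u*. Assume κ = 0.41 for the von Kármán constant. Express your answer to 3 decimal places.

u* ≈ 1.414 m/s

Log law: V(z) = (u*/κ) · ln(z/z₀) ⇒ u* = κ · V / ln(z/z₀)
u* = 0.41 × 11.4 / ln(3.0/0.11) = 0.41 × 11.4 / 3.3059
   = 4.6740 / 3.3059 = 1.4138 m/s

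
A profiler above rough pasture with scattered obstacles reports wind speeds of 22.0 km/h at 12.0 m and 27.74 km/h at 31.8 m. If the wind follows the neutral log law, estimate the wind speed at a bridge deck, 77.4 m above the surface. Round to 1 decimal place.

Log law: V ∝ ln(z/z₀). From the pair, with r = V₁/V₂ = 0.79308,
ln z₀ = (ln z₁ − r·ln z₂)/(1 − r) = (2.4849 − 0.79308×3.4595)/0.20692 = -1.2503 → z₀ = 0.2864 m
V₃ = V₁ · ln(z₃/z₀)/ln(z₁/z₀) = 22.0 × 5.5993/3.7352 = 32.9791 km/h

33.0 km/h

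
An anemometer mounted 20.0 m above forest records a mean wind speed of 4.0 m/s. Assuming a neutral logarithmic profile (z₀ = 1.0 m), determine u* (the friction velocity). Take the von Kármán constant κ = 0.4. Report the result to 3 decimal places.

Log law: V(z) = (u*/κ) · ln(z/z₀) ⇒ u* = κ · V / ln(z/z₀)
u* = 0.4 × 4.0 / ln(20.0/1.0) = 0.4 × 4.0 / 2.9957
   = 1.6000 / 2.9957 = 0.5341 m/s

u* ≈ 0.534 m/s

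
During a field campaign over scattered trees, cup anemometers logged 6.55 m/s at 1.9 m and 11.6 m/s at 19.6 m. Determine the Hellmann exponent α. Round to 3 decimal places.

α ≈ 0.245

Power law: V₂/V₁ = (z₂/z₁)^α ⇒ α = ln(V₂/V₁) / ln(z₂/z₁)
α = ln(11.6/6.55) / ln(19.6/1.9) = ln(1.7710) / ln(10.3158)
  = 0.57154 / 2.33368 = 0.24491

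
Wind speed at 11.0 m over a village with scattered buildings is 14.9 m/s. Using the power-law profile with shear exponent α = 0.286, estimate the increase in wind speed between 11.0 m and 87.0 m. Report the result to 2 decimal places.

Power law: V₂ = V₁ · (z₂/z₁)^α = 14.9 × (7.9091)^0.286 = 26.9185 m/s
ΔV = 26.9185 − 14.9 = 12.0185 m/s

12.02 m/s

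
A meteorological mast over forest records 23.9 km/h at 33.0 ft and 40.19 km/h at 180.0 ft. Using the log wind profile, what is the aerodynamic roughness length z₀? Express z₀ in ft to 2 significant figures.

Log law: V(z) ∝ ln(z/z₀). With r = V₁/V₂ = 23.9/40.19 = 0.59468,
r · ln(z₂/z₀) = ln(z₁/z₀) ⇒ ln z₀ = (ln z₁ − r·ln z₂)/(1 − r)
ln z₀ = (3.49651 − 0.59468×5.19296) / 0.40532 = 1.0075
z₀ = exp(1.0075) = 2.739 ft

z₀ ≈ 2.7 ft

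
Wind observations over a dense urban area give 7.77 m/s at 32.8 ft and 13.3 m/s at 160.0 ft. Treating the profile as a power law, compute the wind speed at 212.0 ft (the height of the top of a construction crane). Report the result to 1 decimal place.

14.6 m/s

First find α: α = ln(V₂/V₁)/ln(z₂/z₁) = ln(13.3/7.77)/ln(160.0/32.8) = 0.53749/1.58475 = 0.3392
Extrapolate from 160.0 ft to 212.0 ft: V₃ = 13.3 × (212.0/160.0)^0.3392 = 13.3 × 1.1001 = 14.6320 m/s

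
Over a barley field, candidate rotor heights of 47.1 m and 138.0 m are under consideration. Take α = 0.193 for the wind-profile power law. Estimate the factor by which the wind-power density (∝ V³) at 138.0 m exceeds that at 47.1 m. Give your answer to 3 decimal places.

1.863

Speed ratio: V_B/V_A = (z_B/z_A)^α = (138.0/47.1)^0.193 = (2.9299)^0.193 = 1.23056
Power-density ratio: P_B/P_A = (V_B/V_A)³ = (1.23056)³ = 1.86342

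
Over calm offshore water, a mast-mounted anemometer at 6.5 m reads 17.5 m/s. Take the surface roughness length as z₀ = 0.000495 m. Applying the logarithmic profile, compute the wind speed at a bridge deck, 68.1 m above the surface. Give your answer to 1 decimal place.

21.8 m/s

Log law: V(z) ∝ ln(z/z₀), so V₂/V₁ = ln(z₂/z₀) / ln(z₁/z₀).
ln(68.1/0.000495) = 11.8319, ln(6.5/0.000495) = 9.4828
V₂ = 17.5 × 11.8319/9.4828 = 17.5 × 1.2477 = 21.8353 m/s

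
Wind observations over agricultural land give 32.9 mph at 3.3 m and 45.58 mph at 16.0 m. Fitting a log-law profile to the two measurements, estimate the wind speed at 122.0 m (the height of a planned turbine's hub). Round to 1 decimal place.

Log law: V ∝ ln(z/z₀). From the pair, with r = V₁/V₂ = 0.72181,
ln z₀ = (ln z₁ − r·ln z₂)/(1 − r) = (1.1939 − 0.72181×2.7726)/0.27819 = -2.9021 → z₀ = 0.05491 m
V₃ = V₁ · ln(z₃/z₀)/ln(z₁/z₀) = 32.9 × 7.7062/4.0961 = 61.8967 mph

61.9 mph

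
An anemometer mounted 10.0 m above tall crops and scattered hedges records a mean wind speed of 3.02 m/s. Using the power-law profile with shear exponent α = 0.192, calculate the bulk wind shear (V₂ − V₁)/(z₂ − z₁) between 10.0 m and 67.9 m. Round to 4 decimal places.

0.0232 m/s/m

Power law: V₂ = V₁ · (z₂/z₁)^α = 3.02 × (6.7900)^0.192 = 4.3624 m/s
ΔV/Δz = (4.3624 − 3.02)/(67.9 − 10.0) = 1.3424/57.9000 = 0.02318 m/s/m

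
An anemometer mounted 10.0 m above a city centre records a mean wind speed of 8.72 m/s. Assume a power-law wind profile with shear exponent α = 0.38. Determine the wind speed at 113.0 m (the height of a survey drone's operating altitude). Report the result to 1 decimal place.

21.9 m/s

Power-law profile: V₂ = V₁ · (z₂/z₁)^α
V₂ = 8.72 × (113.0/10.0)^0.38 = 8.72 × (11.3000)^0.38
    = 8.72 × 2.5129 = 21.9122 m/s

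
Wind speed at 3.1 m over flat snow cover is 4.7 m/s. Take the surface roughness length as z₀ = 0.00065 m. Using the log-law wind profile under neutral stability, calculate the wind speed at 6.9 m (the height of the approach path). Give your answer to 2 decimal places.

Log law: V(z) ∝ ln(z/z₀), so V₂/V₁ = ln(z₂/z₀) / ln(z₁/z₀).
ln(6.9/0.00065) = 9.2701, ln(3.1/0.00065) = 8.4699
V₂ = 4.7 × 9.2701/8.4699 = 4.7 × 1.0945 = 5.1440 m/s

5.14 m/s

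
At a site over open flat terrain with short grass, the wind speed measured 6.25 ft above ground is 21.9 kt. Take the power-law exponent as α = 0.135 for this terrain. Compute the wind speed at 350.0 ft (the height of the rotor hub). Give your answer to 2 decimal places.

37.71 kt

Power-law profile: V₂ = V₁ · (z₂/z₁)^α
V₂ = 21.9 × (350.0/6.25)^0.135 = 21.9 × (56.0000)^0.135
    = 21.9 × 1.7219 = 37.7094 kt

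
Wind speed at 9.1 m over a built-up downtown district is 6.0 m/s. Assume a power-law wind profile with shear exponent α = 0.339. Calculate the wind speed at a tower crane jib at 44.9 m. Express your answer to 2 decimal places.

10.31 m/s

Power-law profile: V₂ = V₁ · (z₂/z₁)^α
V₂ = 6.0 × (44.9/9.1)^0.339 = 6.0 × (4.9341)^0.339
    = 6.0 × 1.7179 = 10.3074 m/s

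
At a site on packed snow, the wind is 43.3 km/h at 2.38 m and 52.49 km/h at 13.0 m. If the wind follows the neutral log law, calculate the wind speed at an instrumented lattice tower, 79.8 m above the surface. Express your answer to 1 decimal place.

62.3 km/h

Log law: V ∝ ln(z/z₀). From the pair, with r = V₁/V₂ = 0.82492,
ln z₀ = (ln z₁ − r·ln z₂)/(1 − r) = (0.8671 − 0.82492×2.5649)/0.17508 = -7.1326 → z₀ = 0.0007987 m
V₃ = V₁ · ln(z₃/z₀)/ln(z₁/z₀) = 43.3 × 11.5121/7.9997 = 62.3118 km/h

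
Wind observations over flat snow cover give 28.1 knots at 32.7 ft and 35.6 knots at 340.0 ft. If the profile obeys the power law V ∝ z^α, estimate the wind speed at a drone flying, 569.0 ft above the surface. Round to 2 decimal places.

37.50 knots

First find α: α = ln(V₂/V₁)/ln(z₂/z₁) = ln(35.6/28.1)/ln(340.0/32.7) = 0.23658/2.34157 = 0.1010
Extrapolate from 340.0 ft to 569.0 ft: V₃ = 35.6 × (569.0/340.0)^0.1010 = 35.6 × 1.0534 = 37.5011 knots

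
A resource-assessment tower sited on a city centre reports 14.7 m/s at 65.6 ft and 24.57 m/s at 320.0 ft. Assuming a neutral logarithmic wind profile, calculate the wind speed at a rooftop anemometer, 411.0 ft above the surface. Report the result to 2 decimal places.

26.13 m/s

Log law: V ∝ ln(z/z₀). From the pair, with r = V₁/V₂ = 0.59829,
ln z₀ = (ln z₁ − r·ln z₂)/(1 − r) = (4.1836 − 0.59829×5.7683)/0.40171 = 1.8233 → z₀ = 6.192 ft
V₃ = V₁ · ln(z₃/z₀)/ln(z₁/z₀) = 14.7 × 4.1953/2.3603 = 26.1287 m/s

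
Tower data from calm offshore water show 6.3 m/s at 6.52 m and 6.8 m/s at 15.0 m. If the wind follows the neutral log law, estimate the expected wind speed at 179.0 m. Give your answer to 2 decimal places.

8.29 m/s

Log law: V ∝ ln(z/z₀). From the pair, with r = V₁/V₂ = 0.92647,
ln z₀ = (ln z₁ − r·ln z₂)/(1 − r) = (1.8749 − 0.92647×2.7081)/0.07353 = -8.6231 → z₀ = 0.0001799 m
V₃ = V₁ · ln(z₃/z₀)/ln(z₁/z₀) = 6.3 × 13.8105/10.4980 = 8.2879 m/s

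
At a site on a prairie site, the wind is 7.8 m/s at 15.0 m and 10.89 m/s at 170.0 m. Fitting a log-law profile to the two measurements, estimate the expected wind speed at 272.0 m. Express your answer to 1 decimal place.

11.5 m/s

Log law: V ∝ ln(z/z₀). From the pair, with r = V₁/V₂ = 0.71625,
ln z₀ = (ln z₁ − r·ln z₂)/(1 − r) = (2.7081 − 0.71625×5.1358)/0.28375 = -3.4202 → z₀ = 0.03270 m
V₃ = V₁ · ln(z₃/z₀)/ln(z₁/z₀) = 7.8 × 9.0260/6.1283 = 11.4882 m/s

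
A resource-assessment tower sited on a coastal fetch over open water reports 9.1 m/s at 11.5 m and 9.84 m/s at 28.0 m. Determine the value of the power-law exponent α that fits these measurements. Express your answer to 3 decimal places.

α ≈ 0.088

Power law: V₂/V₁ = (z₂/z₁)^α ⇒ α = ln(V₂/V₁) / ln(z₂/z₁)
α = ln(9.84/9.1) / ln(28.0/11.5) = ln(1.0813) / ln(2.4348)
  = 0.07818 / 0.88986 = 0.08786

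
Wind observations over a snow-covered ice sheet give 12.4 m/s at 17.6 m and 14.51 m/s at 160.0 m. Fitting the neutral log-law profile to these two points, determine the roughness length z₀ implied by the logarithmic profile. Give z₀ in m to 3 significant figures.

z₀ ≈ 0.0000409 m

Log law: V(z) ∝ ln(z/z₀). With r = V₁/V₂ = 12.4/14.51 = 0.85458,
r · ln(z₂/z₀) = ln(z₁/z₀) ⇒ ln z₀ = (ln z₁ − r·ln z₂)/(1 − r)
ln z₀ = (2.86790 − 0.85458×5.07517) / 0.14542 = -10.1038
z₀ = exp(-10.1038) = 0.00004093 m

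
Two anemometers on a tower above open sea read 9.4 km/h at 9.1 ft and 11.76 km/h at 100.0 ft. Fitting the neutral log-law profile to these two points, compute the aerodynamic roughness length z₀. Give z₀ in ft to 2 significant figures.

z₀ ≈ 0.00065 ft

Log law: V(z) ∝ ln(z/z₀). With r = V₁/V₂ = 9.4/11.76 = 0.79932,
r · ln(z₂/z₀) = ln(z₁/z₀) ⇒ ln z₀ = (ln z₁ − r·ln z₂)/(1 − r)
ln z₀ = (2.20827 − 0.79932×4.60517) / 0.20068 = -7.3387
z₀ = exp(-7.3387) = 0.0006499 ft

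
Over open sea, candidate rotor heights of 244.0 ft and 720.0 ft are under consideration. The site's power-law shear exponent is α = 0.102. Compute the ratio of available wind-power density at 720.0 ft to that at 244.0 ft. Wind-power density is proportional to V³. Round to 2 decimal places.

1.39

Speed ratio: V_B/V_A = (z_B/z_A)^α = (720.0/244.0)^0.102 = (2.9508)^0.102 = 1.11669
Power-density ratio: P_B/P_A = (V_B/V_A)³ = (1.11669)³ = 1.39252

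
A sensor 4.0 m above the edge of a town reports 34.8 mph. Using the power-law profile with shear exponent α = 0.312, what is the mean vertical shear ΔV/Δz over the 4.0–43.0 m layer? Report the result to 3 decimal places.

0.980 mph/m

Power law: V₂ = V₁ · (z₂/z₁)^α = 34.8 × (10.7500)^0.312 = 73.0094 mph
ΔV/Δz = (73.0094 − 34.8)/(43.0 − 4.0) = 38.2094/39.0000 = 0.97973 mph/m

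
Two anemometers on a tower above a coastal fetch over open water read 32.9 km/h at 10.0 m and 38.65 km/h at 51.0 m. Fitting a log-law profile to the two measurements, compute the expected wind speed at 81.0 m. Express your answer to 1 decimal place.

Log law: V ∝ ln(z/z₀). From the pair, with r = V₁/V₂ = 0.85123,
ln z₀ = (ln z₁ − r·ln z₂)/(1 − r) = (2.3026 − 0.85123×3.9318)/0.14877 = -7.0195 → z₀ = 0.0008943 m
V₃ = V₁ · ln(z₃/z₀)/ln(z₁/z₀) = 32.9 × 11.4140/9.3221 = 40.2827 km/h

40.3 km/h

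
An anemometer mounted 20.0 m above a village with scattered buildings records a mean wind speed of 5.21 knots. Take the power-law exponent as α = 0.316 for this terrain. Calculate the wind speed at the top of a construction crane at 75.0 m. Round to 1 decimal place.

7.9 knots

Power-law profile: V₂ = V₁ · (z₂/z₁)^α
V₂ = 5.21 × (75.0/20.0)^0.316 = 5.21 × (3.7500)^0.316
    = 5.21 × 1.5184 = 7.9110 knots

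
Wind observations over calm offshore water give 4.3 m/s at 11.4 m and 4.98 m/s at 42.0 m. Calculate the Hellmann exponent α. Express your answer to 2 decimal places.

α ≈ 0.11

Power law: V₂/V₁ = (z₂/z₁)^α ⇒ α = ln(V₂/V₁) / ln(z₂/z₁)
α = ln(4.98/4.3) / ln(42.0/11.4) = ln(1.1581) / ln(3.6842)
  = 0.14681 / 1.30406 = 0.11258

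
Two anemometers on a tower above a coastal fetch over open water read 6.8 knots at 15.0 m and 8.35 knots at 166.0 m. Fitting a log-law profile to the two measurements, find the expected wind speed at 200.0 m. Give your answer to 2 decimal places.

8.47 knots

Log law: V ∝ ln(z/z₀). From the pair, with r = V₁/V₂ = 0.81437,
ln z₀ = (ln z₁ − r·ln z₂)/(1 − r) = (2.7081 − 0.81437×5.1120)/0.18563 = -7.8383 → z₀ = 0.0003944 m
V₃ = V₁ · ln(z₃/z₀)/ln(z₁/z₀) = 6.8 × 13.1366/10.5463 = 8.4701 knots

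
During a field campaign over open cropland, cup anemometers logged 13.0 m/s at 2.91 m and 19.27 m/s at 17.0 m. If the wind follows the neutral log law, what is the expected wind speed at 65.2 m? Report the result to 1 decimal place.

Log law: V ∝ ln(z/z₀). From the pair, with r = V₁/V₂ = 0.67462,
ln z₀ = (ln z₁ − r·ln z₂)/(1 − r) = (1.0682 − 0.67462×2.8332)/0.32538 = -2.5915 → z₀ = 0.07491 m
V₃ = V₁ · ln(z₃/z₀)/ln(z₁/z₀) = 13.0 × 6.7689/3.6596 = 24.0451 m/s

24.0 m/s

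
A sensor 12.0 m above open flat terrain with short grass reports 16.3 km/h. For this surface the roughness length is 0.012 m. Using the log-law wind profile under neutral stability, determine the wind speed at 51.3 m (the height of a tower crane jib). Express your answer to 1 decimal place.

Log law: V(z) ∝ ln(z/z₀), so V₂/V₁ = ln(z₂/z₀) / ln(z₁/z₀).
ln(51.3/0.012) = 8.3605, ln(12.0/0.012) = 6.9078
V₂ = 16.3 × 8.3605/6.9078 = 16.3 × 1.2103 = 19.7281 km/h

19.7 km/h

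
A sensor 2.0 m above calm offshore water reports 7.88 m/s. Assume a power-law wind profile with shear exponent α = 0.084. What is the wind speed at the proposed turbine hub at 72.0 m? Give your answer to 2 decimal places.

10.65 m/s

Power-law profile: V₂ = V₁ · (z₂/z₁)^α
V₂ = 7.88 × (72.0/2.0)^0.084 = 7.88 × (36.0000)^0.084
    = 7.88 × 1.3512 = 10.6477 m/s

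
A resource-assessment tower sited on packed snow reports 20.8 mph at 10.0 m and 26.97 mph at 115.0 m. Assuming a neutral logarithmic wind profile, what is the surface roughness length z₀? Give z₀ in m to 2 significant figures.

z₀ ≈ 0.0027 m

Log law: V(z) ∝ ln(z/z₀). With r = V₁/V₂ = 20.8/26.97 = 0.77123,
r · ln(z₂/z₀) = ln(z₁/z₀) ⇒ ln z₀ = (ln z₁ − r·ln z₂)/(1 − r)
ln z₀ = (2.30259 − 0.77123×4.74493) / 0.22877 = -5.9309
z₀ = exp(-5.9309) = 0.002656 m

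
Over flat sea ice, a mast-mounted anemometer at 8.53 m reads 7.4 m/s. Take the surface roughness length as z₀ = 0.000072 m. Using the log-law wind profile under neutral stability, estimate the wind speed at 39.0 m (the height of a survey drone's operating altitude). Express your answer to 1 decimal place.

8.4 m/s

Log law: V(z) ∝ ln(z/z₀), so V₂/V₁ = ln(z₂/z₀) / ln(z₁/z₀).
ln(39.0/0.000072) = 13.2024, ln(8.53/0.000072) = 11.6824
V₂ = 7.4 × 13.2024/11.6824 = 7.4 × 1.1301 = 8.3628 m/s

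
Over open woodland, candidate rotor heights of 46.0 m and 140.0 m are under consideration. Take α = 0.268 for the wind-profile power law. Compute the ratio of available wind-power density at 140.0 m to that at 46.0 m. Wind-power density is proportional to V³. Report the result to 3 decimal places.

Speed ratio: V_B/V_A = (z_B/z_A)^α = (140.0/46.0)^0.268 = (3.0435)^0.268 = 1.34754
Power-density ratio: P_B/P_A = (V_B/V_A)³ = (1.34754)³ = 2.44698

2.447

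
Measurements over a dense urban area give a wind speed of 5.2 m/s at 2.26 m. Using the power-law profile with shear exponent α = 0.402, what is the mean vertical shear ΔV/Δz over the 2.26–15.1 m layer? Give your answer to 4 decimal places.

0.4640 m/s/m

Power law: V₂ = V₁ · (z₂/z₁)^α = 5.2 × (6.6814)^0.402 = 11.1584 m/s
ΔV/Δz = (11.1584 − 5.2)/(15.1 − 2.26) = 5.9584/12.8400 = 0.46405 m/s/m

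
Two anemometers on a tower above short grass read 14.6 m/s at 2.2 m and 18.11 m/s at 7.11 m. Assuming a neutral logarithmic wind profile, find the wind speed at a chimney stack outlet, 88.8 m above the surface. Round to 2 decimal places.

Log law: V ∝ ln(z/z₀). From the pair, with r = V₁/V₂ = 0.80618,
ln z₀ = (ln z₁ − r·ln z₂)/(1 − r) = (0.7885 − 0.80618×1.9615)/0.19382 = -4.0909 → z₀ = 0.01672 m
V₃ = V₁ · ln(z₃/z₀)/ln(z₁/z₀) = 14.6 × 8.5773/4.8793 = 25.6650 m/s

25.66 m/s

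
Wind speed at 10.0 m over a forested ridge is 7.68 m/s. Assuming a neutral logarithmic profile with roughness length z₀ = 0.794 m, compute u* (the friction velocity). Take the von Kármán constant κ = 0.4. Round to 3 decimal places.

Log law: V(z) = (u*/κ) · ln(z/z₀) ⇒ u* = κ · V / ln(z/z₀)
u* = 0.4 × 7.68 / ln(10.0/0.794) = 0.4 × 7.68 / 2.5333
   = 3.0720 / 2.5333 = 1.2127 m/s

u* ≈ 1.213 m/s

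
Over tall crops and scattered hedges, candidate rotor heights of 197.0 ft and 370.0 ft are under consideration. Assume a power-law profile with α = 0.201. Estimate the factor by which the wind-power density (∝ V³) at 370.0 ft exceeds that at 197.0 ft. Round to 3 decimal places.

Speed ratio: V_B/V_A = (z_B/z_A)^α = (370.0/197.0)^0.201 = (1.8782)^0.201 = 1.13507
Power-density ratio: P_B/P_A = (V_B/V_A)³ = (1.13507)³ = 1.46239

1.462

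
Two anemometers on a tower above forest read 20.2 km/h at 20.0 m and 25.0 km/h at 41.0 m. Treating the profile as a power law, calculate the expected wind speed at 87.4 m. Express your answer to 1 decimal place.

First find α: α = ln(V₂/V₁)/ln(z₂/z₁) = ln(25.0/20.2)/ln(41.0/20.0) = 0.21319/0.71784 = 0.2970
Extrapolate from 41.0 m to 87.4 m: V₃ = 25.0 × (87.4/41.0)^0.2970 = 25.0 × 1.2521 = 31.3018 km/h

31.3 km/h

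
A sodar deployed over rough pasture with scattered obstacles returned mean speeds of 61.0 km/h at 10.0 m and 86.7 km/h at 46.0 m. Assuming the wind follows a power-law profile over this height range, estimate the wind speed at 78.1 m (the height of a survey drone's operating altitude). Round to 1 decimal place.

97.9 km/h

First find α: α = ln(V₂/V₁)/ln(z₂/z₁) = ln(86.7/61.0)/ln(46.0/10.0) = 0.35158/1.52606 = 0.2304
Extrapolate from 46.0 m to 78.1 m: V₃ = 86.7 × (78.1/46.0)^0.2304 = 86.7 × 1.1297 = 97.9452 km/h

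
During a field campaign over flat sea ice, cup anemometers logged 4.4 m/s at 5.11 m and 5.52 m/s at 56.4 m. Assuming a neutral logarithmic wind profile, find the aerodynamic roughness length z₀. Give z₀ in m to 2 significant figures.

z₀ ≈ 0.00041 m

Log law: V(z) ∝ ln(z/z₀). With r = V₁/V₂ = 4.4/5.52 = 0.79710,
r · ln(z₂/z₀) = ln(z₁/z₀) ⇒ ln z₀ = (ln z₁ − r·ln z₂)/(1 − r)
ln z₀ = (1.63120 − 0.79710×4.03247) / 0.20290 = -7.8024
z₀ = exp(-7.8024) = 0.0004088 m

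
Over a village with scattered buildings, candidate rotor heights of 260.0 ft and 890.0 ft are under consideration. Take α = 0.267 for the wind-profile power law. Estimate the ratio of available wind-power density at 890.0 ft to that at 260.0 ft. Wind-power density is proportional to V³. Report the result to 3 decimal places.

Speed ratio: V_B/V_A = (z_B/z_A)^α = (890.0/260.0)^0.267 = (3.4231)^0.267 = 1.38896
Power-density ratio: P_B/P_A = (V_B/V_A)³ = (1.38896)³ = 2.67959

2.680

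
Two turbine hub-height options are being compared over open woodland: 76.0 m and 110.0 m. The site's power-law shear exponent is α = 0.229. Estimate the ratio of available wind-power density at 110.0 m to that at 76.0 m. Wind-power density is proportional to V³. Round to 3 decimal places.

1.289

Speed ratio: V_B/V_A = (z_B/z_A)^α = (110.0/76.0)^0.229 = (1.4474)^0.229 = 1.08836
Power-density ratio: P_B/P_A = (V_B/V_A)³ = (1.08836)³ = 1.28919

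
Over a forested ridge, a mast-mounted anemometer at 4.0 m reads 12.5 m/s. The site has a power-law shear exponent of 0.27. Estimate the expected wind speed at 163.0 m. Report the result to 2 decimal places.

34.01 m/s

Power-law profile: V₂ = V₁ · (z₂/z₁)^α
V₂ = 12.5 × (163.0/4.0)^0.27 = 12.5 × (40.7500)^0.27
    = 12.5 × 2.7210 = 34.0130 m/s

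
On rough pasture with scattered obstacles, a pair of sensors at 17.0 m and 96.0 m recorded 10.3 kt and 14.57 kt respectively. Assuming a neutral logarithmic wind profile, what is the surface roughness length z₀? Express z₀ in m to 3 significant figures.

Log law: V(z) ∝ ln(z/z₀). With r = V₁/V₂ = 10.3/14.57 = 0.70693,
r · ln(z₂/z₀) = ln(z₁/z₀) ⇒ ln z₀ = (ln z₁ − r·ln z₂)/(1 − r)
ln z₀ = (2.83321 − 0.70693×4.56435) / 0.29307 = -1.3426
z₀ = exp(-1.3426) = 0.2612 m

z₀ ≈ 0.261 m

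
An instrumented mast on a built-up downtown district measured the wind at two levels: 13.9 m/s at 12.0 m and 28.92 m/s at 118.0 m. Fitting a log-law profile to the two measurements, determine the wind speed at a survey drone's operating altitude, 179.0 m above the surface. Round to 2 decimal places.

31.66 m/s

Log law: V ∝ ln(z/z₀). From the pair, with r = V₁/V₂ = 0.48064,
ln z₀ = (ln z₁ − r·ln z₂)/(1 − r) = (2.4849 − 0.48064×4.7707)/0.51936 = 0.3696 → z₀ = 1.447 m
V₃ = V₁ · ln(z₃/z₀)/ln(z₁/z₀) = 13.9 × 4.8178/2.1153 = 31.6582 m/s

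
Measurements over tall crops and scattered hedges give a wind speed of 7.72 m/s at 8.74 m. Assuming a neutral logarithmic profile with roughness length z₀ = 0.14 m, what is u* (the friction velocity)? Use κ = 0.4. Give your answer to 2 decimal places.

Log law: V(z) = (u*/κ) · ln(z/z₀) ⇒ u* = κ · V / ln(z/z₀)
u* = 0.4 × 7.72 / ln(8.74/0.14) = 0.4 × 7.72 / 4.1340
   = 3.0880 / 4.1340 = 0.7470 m/s

u* ≈ 0.75 m/s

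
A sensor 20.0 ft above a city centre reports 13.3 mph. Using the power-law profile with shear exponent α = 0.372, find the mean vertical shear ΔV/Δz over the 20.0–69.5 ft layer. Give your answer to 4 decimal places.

0.1584 mph/ft

Power law: V₂ = V₁ · (z₂/z₁)^α = 13.3 × (3.4750)^0.372 = 21.1391 mph
ΔV/Δz = (21.1391 − 13.3)/(69.5 − 20.0) = 7.8391/49.5000 = 0.15837 mph/ft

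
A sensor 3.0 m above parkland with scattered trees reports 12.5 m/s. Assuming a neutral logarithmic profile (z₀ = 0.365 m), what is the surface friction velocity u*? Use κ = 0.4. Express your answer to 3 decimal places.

u* ≈ 2.374 m/s

Log law: V(z) = (u*/κ) · ln(z/z₀) ⇒ u* = κ · V / ln(z/z₀)
u* = 0.4 × 12.5 / ln(3.0/0.365) = 0.4 × 12.5 / 2.1065
   = 5.0000 / 2.1065 = 2.3736 m/s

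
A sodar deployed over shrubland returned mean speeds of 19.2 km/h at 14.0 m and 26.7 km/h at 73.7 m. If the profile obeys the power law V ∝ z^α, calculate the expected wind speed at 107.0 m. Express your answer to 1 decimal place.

28.8 km/h

First find α: α = ln(V₂/V₁)/ln(z₂/z₁) = ln(26.7/19.2)/ln(73.7/14.0) = 0.32975/1.66095 = 0.1985
Extrapolate from 73.7 m to 107.0 m: V₃ = 26.7 × (107.0/73.7)^0.1985 = 26.7 × 1.0768 = 28.7513 km/h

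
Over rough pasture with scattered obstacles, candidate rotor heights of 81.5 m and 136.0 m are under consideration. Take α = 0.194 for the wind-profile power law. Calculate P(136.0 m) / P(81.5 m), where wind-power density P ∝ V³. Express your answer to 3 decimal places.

Speed ratio: V_B/V_A = (z_B/z_A)^α = (136.0/81.5)^0.194 = (1.6687)^0.194 = 1.10444
Power-density ratio: P_B/P_A = (V_B/V_A)³ = (1.10444)³ = 1.34718

1.347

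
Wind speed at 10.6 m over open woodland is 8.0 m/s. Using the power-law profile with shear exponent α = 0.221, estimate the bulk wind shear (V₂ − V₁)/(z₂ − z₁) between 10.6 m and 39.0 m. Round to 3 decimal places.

0.094 m/s/m

Power law: V₂ = V₁ · (z₂/z₁)^α = 8.0 × (3.6792)^0.221 = 10.6690 m/s
ΔV/Δz = (10.6690 − 8.0)/(39.0 − 10.6) = 2.6690/28.4000 = 0.09398 m/s/m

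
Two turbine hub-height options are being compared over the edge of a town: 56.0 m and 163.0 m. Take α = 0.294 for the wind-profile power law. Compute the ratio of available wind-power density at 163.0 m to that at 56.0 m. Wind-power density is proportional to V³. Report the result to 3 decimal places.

Speed ratio: V_B/V_A = (z_B/z_A)^α = (163.0/56.0)^0.294 = (2.9107)^0.294 = 1.36904
Power-density ratio: P_B/P_A = (V_B/V_A)³ = (1.36904)³ = 2.56595

2.566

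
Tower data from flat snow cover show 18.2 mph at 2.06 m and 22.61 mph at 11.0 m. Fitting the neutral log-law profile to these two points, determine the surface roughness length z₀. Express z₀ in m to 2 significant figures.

Log law: V(z) ∝ ln(z/z₀). With r = V₁/V₂ = 18.2/22.61 = 0.80495,
r · ln(z₂/z₀) = ln(z₁/z₀) ⇒ ln z₀ = (ln z₁ − r·ln z₂)/(1 − r)
ln z₀ = (0.72271 − 0.80495×2.39790) / 0.19505 = -6.1908
z₀ = exp(-6.1908) = 0.002048 m

z₀ ≈ 0.0020 m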